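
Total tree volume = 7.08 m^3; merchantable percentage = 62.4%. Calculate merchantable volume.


Formula: MV = V_total * (merchantable_pct / 100)
Merchantable fraction = 62.4% / 100 = 0.624
MV = 7.08 m^3 * 0.624 = 4.418 m^3

4.418


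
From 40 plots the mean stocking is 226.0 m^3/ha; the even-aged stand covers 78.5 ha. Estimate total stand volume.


Formula: Total Volume = Mean Volume per ha * Total Area
Total Volume = 226.0 m^3/ha * 78.5 ha
Total Volume = 17741 m^3

17741


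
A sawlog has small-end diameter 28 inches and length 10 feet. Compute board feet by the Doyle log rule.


Doyle: BF = (D - 4)^2 * L / 16
Adjusted diameter = 28 - 4 = 24 in
(D-4)^2 = 24^2 = 576
BF = 576 * 10 / 16 = 360 BF

360


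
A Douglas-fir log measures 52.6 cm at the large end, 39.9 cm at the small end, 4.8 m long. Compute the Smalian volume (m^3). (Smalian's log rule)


Smalian: V = (A1 + A2)/2 * L,  A = pi*(D/200)^2
A1 = pi*(52.6/200)^2 = 0.217301 m^2
A2 = pi*(39.9/200)^2 = 0.125036 m^2
V = (0.217301+0.125036)/2*4.8 = 0.8216 m^3

0.8216


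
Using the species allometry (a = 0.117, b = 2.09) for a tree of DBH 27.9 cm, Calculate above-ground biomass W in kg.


Formula: W = a * DBH^b  (allometric power law)
DBH^b = 27.9^2.09 = 1050.2986
W = 0.117 * 1050.2986 = 122.9 kg

122.9


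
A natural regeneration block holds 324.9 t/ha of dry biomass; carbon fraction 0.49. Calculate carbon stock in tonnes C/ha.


Formula: Carbon Stock = Biomass * Carbon Fraction
C = 324.9 t/ha * 0.49
C = 159.2 t C/ha

159.2


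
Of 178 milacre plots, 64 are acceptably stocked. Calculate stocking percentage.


Formula: Stocking % = stocked plots / total plots * 100
Stocking = 64 / 178 * 100
Stocking = 0.3596 * 100 = 36.0%

36.0


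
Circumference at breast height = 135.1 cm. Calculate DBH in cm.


Formula: DBH = C / pi
DBH = 135.1 / pi
pi = 3.14159...
DBH = 43.0 cm

43.0


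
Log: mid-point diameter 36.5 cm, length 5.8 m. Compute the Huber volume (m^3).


Huber: V = Am * L,  Am = pi*(Dm/200)^2
Am = pi*(36.5/200)^2 = 0.104635 m^2
V = 0.104635*5.8 = 0.6069 m^3

0.6069


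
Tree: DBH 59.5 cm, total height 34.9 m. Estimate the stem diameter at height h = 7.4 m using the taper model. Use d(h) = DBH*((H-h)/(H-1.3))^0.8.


Taper: d(h) = DBH * ((H - h) / (H - 1.3))^0.8
Numerator = H - h = 34.9 - 7.4 = 27.5 m
Denominator = H - 1.3 = 34.9 - 1.3 = 33.6 m
Ratio = 27.5 / 33.6 = 0.81845
d = 59.5 * 0.81845^0.8 = 50.7 cm

50.7


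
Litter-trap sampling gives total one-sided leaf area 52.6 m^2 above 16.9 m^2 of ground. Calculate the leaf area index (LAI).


Formula: LAI = total leaf area / ground area  (dimensionless)
LAI = 52.6 m^2 / 16.9 m^2
LAI = 3.11

3.11


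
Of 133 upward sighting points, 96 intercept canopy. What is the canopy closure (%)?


Formula: Canopy closure = covered points / total points * 100
Closure = 96 / 133 * 100
Closure = 0.7218 * 100 = 72.2%

72.2


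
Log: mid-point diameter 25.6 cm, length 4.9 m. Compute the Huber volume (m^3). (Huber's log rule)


Huber: V = Am * L,  Am = pi*(Dm/200)^2
Am = pi*(25.6/200)^2 = 0.051472 m^2
V = 0.051472*4.9 = 0.2522 m^3

0.2522


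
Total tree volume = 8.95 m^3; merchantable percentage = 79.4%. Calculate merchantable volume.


Formula: MV = V_total * (merchantable_pct / 100)
Merchantable fraction = 79.4% / 100 = 0.794
MV = 8.95 m^3 * 0.794 = 7.106 m^3

7.106


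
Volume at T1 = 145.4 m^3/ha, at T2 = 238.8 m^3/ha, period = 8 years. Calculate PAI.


Formula: PAI = (V_T2 - V_T1) / (T2 - T1)
Volume increment = 238.8 - 145.4 = 93.4 m^3/ha
PAI = 93.4 / 8 = 11.68 m^3/ha/year

11.68


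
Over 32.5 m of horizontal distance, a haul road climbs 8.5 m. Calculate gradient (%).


Formula: Gradient = rise / run * 100
Gradient = 8.5 / 32.5 * 100 = 26.2%

26.2


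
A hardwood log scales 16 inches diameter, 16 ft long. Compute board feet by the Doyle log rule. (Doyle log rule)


Doyle: BF = (D - 4)^2 * L / 16
Adjusted diameter = 16 - 4 = 12 in
(D-4)^2 = 12^2 = 144
BF = 144 * 16 / 16 = 144 BF

144


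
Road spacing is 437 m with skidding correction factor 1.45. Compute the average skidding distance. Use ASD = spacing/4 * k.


Formula: ASD = (spacing / 4) * correction
Uncorrected distance = spacing / 4 = 437 / 4 = 109.25 m
ASD = 109.25 * 1.45 = 158 m

158


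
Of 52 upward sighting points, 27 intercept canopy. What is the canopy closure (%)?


Formula: Canopy closure = covered points / total points * 100
Closure = 27 / 52 * 100
Closure = 0.5192 * 100 = 51.9%

51.9


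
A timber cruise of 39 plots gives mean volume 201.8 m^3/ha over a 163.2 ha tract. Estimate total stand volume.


Formula: Total Volume = Mean Volume per ha * Total Area
Total Volume = 201.8 m^3/ha * 163.2 ha
Total Volume = 32934 m^3

32934


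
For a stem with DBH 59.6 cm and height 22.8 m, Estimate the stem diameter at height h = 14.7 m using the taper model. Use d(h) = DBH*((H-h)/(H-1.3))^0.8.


Taper: d(h) = DBH * ((H - h) / (H - 1.3))^0.8
Numerator = H - h = 22.8 - 14.7 = 8.1 m
Denominator = H - 1.3 = 22.8 - 1.3 = 21.5 m
Ratio = 8.1 / 21.5 = 0.37674
d = 59.6 * 0.37674^0.8 = 27.3 cm

27.3


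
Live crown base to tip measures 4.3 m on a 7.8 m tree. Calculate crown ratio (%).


Formula: Crown Ratio = (Crown Length / Total Height) * 100
CR = (4.3 m / 7.8 m) * 100
CR = 0.5513 * 100 = 55.1%

55.1


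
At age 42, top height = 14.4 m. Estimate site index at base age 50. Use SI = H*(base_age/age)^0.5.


Formula: SI = H_dom * (base_age / age)^0.5
Age ratio = 50 / 42 = 1.19048
sqrt(age_ratio) = 1.09109
SI = 14.4 * 1.09109 = 15.7 m

15.7


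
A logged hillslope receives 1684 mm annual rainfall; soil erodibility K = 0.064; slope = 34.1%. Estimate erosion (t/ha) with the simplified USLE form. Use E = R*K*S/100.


Formula: E = R * K * S / 100  (simplified USLE)
R * K = 1684 * 0.064 = 107.776
E = 107.776 * 34.1 / 100 = 36.75 t/ha

36.75


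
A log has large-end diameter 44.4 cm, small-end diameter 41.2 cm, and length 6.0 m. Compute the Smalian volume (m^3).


Smalian: V = (A1 + A2)/2 * L,  A = pi*(D/200)^2
A1 = pi*(44.4/200)^2 = 0.15483 m^2
A2 = pi*(41.2/200)^2 = 0.133317 m^2
V = (0.15483+0.133317)/2*6.0 = 0.8644 m^3

0.8644


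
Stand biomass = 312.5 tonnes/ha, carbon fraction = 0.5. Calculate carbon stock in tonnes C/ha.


Formula: Carbon Stock = Biomass * Carbon Fraction
C = 312.5 t/ha * 0.5
C = 156.3 t C/ha

156.3


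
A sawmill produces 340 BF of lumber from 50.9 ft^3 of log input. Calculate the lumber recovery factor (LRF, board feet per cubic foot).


Formula: LRF = Lumber Output (BF) / Log Input (ft^3)
LRF = 340 BF / 50.9 ft^3
LRF = 6.68 BF/ft^3

6.68


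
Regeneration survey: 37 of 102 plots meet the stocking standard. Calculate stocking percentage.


Formula: Stocking % = stocked plots / total plots * 100
Stocking = 37 / 102 * 100
Stocking = 0.3627 * 100 = 36.3%

36.3


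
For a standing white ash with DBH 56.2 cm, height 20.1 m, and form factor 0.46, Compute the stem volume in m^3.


Formula: V = pi * (DBH/200)^2 * H * ff
Radius = DBH/200 = 56.2/200 = 0.281 m
Radius^2 = 0.281^2 = 0.078961 m^2
V = pi * 0.078961 * 20.1 * 0.46
V = 2.294 m^3

2.294


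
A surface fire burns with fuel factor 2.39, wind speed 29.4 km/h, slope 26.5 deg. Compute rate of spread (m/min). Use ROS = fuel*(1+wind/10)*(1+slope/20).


Formula: ROS = fuel * (1 + wind/10) * (1 + slope/20)
Wind factor = 1 + 29.4/10 = 3.94
Slope factor = 1 + 26.5/20 = 2.325
ROS = 2.39 * 3.94 * 2.325 = 21.89 m/min

21.89


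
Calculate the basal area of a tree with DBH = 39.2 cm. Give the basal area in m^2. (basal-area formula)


Formula: BA = pi * (DBH/2)^2 / 10000  (cm^2 to m^2)
Radius = DBH/2 = 39.2/2 = 19.6 cm
BA = pi * 19.6^2 / 10000
   = 1206.8742 cm^2 / 10000
   = 0.1207 m^2

0.1207


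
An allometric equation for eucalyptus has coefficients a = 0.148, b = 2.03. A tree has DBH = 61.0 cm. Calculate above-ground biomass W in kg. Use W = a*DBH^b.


Formula: W = a * DBH^b  (allometric power law)
DBH^b = 61.0^2.03 = 4209.3939
W = 0.148 * 4209.3939 = 623.0 kg

623.0


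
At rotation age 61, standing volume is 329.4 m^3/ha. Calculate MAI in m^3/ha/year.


Formula: MAI = Total Volume / Stand Age
MAI = 329.4 m^3/ha / 61 years
MAI = 5.4 m^3/ha/year

5.4


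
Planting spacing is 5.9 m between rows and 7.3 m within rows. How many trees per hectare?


Formula: TPH = 10000 m^2/ha / (spacing_x * spacing_y)
Area per tree = 5.9 m * 7.3 m = 43.07 m^2
TPH = 10000 / 43.07 = 232 trees/ha

232


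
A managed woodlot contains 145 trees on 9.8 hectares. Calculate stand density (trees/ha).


Formula: Stand Density = N_trees / Area_ha
Density = 145 trees / 9.8 ha
Density = 15 trees/ha

15


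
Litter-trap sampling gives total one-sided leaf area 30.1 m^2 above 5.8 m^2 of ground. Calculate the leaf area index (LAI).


Formula: LAI = total leaf area / ground area  (dimensionless)
LAI = 30.1 m^2 / 5.8 m^2
LAI = 5.19

5.19


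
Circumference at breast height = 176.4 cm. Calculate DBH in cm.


Formula: DBH = C / pi
DBH = 176.4 / pi
pi = 3.14159...
DBH = 56.1 cm

56.1


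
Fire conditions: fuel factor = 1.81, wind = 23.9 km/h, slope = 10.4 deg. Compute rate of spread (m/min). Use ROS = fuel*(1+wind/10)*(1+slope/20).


Formula: ROS = fuel * (1 + wind/10) * (1 + slope/20)
Wind factor = 1 + 23.9/10 = 3.39
Slope factor = 1 + 10.4/20 = 1.52
ROS = 1.81 * 3.39 * 1.52 = 9.33 m/min

9.33


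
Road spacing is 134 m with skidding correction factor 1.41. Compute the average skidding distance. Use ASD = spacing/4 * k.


Formula: ASD = (spacing / 4) * correction
Uncorrected distance = spacing / 4 = 134 / 4 = 33.5 m
ASD = 33.5 * 1.41 = 47 m

47


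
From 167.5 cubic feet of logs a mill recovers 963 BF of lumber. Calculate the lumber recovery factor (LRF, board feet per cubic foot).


Formula: LRF = Lumber Output (BF) / Log Input (ft^3)
LRF = 963 BF / 167.5 ft^3
LRF = 5.75 BF/ft^3

5.75


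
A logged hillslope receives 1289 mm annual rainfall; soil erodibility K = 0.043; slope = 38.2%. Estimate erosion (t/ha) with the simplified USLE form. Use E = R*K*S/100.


Formula: E = R * K * S / 100  (simplified USLE)
R * K = 1289 * 0.043 = 55.427
E = 55.427 * 38.2 / 100 = 21.17 t/ha

21.17


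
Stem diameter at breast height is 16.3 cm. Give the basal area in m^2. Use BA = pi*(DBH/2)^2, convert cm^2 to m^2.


Formula: BA = pi * (DBH/2)^2 / 10000  (cm^2 to m^2)
Radius = DBH/2 = 16.3/2 = 8.15 cm
BA = pi * 8.15^2 / 10000
   = 208.6724 cm^2 / 10000
   = 0.0209 m^2

0.0209


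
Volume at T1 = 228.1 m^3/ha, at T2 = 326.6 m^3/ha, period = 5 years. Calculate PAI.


Formula: PAI = (V_T2 - V_T1) / (T2 - T1)
Volume increment = 326.6 - 228.1 = 98.5 m^3/ha
PAI = 98.5 / 5 = 19.7 m^3/ha/year

19.7


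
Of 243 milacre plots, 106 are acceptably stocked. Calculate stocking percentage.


Formula: Stocking % = stocked plots / total plots * 100
Stocking = 106 / 243 * 100
Stocking = 0.4362 * 100 = 43.6%

43.6


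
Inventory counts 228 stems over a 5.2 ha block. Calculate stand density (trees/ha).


Formula: Stand Density = N_trees / Area_ha
Density = 228 trees / 5.2 ha
Density = 44 trees/ha

44


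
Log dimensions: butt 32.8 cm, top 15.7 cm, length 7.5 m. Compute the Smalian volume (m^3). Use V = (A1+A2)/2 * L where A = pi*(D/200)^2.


Smalian: V = (A1 + A2)/2 * L,  A = pi*(D/200)^2
A1 = pi*(32.8/200)^2 = 0.084496 m^2
A2 = pi*(15.7/200)^2 = 0.019359 m^2
V = (0.084496+0.019359)/2*7.5 = 0.3895 m^3

0.3895


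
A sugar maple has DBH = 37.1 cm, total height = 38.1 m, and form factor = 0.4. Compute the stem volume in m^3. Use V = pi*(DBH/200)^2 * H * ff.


Formula: V = pi * (DBH/200)^2 * H * ff
Radius = DBH/200 = 37.1/200 = 0.1855 m
Radius^2 = 0.1855^2 = 0.03441025 m^2
V = pi * 0.03441025 * 38.1 * 0.4
V = 1.647 m^3

1.647


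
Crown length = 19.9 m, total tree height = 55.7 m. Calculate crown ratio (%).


Formula: Crown Ratio = (Crown Length / Total Height) * 100
CR = (19.9 m / 55.7 m) * 100
CR = 0.3573 * 100 = 35.7%

35.7


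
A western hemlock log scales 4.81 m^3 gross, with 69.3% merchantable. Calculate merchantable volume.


Formula: MV = V_total * (merchantable_pct / 100)
Merchantable fraction = 69.3% / 100 = 0.693
MV = 4.81 m^3 * 0.693 = 3.333 m^3

3.333


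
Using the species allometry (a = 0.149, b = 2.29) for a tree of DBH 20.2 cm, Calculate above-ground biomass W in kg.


Formula: W = a * DBH^b  (allometric power law)
DBH^b = 20.2^2.29 = 975.5615
W = 0.149 * 975.5615 = 145.4 kg

145.4


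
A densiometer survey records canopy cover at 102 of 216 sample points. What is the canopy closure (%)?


Formula: Canopy closure = covered points / total points * 100
Closure = 102 / 216 * 100
Closure = 0.4722 * 100 = 47.2%

47.2


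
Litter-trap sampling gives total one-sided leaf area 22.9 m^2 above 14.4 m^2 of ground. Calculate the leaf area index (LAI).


Formula: LAI = total leaf area / ground area  (dimensionless)
LAI = 22.9 m^2 / 14.4 m^2
LAI = 1.59

1.59


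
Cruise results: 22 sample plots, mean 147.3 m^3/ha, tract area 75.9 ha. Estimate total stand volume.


Formula: Total Volume = Mean Volume per ha * Total Area
Total Volume = 147.3 m^3/ha * 75.9 ha
Total Volume = 11180 m^3

11180


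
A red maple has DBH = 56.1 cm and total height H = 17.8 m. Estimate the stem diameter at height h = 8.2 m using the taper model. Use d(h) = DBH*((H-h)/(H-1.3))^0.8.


Taper: d(h) = DBH * ((H - h) / (H - 1.3))^0.8
Numerator = H - h = 17.8 - 8.2 = 9.6 m
Denominator = H - 1.3 = 17.8 - 1.3 = 16.5 m
Ratio = 9.6 / 16.5 = 0.58182
d = 56.1 * 0.58182^0.8 = 36.4 cm

36.4


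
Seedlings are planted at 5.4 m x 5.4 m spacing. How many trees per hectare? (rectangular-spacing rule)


Formula: TPH = 10000 m^2/ha / (spacing_x * spacing_y)
Area per tree = 5.4 m * 5.4 m = 29.16 m^2
TPH = 10000 / 29.16 = 343 trees/ha

343


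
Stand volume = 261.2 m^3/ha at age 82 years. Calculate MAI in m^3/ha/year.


Formula: MAI = Total Volume / Stand Age
MAI = 261.2 m^3/ha / 82 years
MAI = 3.19 m^3/ha/year

3.19


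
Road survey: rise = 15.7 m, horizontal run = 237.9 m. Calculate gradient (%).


Formula: Gradient = rise / run * 100
Gradient = 15.7 / 237.9 * 100 = 6.6%

6.6


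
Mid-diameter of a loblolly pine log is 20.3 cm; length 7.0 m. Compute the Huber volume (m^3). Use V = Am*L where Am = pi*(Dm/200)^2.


Huber: V = Am * L,  Am = pi*(Dm/200)^2
Am = pi*(20.3/200)^2 = 0.032365 m^2
V = 0.032365*7.0 = 0.2266 m^3

0.2266


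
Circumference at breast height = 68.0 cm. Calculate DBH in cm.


Formula: DBH = C / pi
DBH = 68.0 / pi
pi = 3.14159...
DBH = 21.6 cm

21.6


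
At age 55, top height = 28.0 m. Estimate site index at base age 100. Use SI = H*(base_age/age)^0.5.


Formula: SI = H_dom * (base_age / age)^0.5
Age ratio = 100 / 55 = 1.81818
sqrt(age_ratio) = 1.3484
SI = 28.0 * 1.3484 = 37.8 m

37.8


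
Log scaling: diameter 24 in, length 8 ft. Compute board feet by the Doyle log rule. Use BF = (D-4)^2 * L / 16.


Doyle: BF = (D - 4)^2 * L / 16
Adjusted diameter = 24 - 4 = 20 in
(D-4)^2 = 20^2 = 400
BF = 400 * 8 / 16 = 200 BF

200


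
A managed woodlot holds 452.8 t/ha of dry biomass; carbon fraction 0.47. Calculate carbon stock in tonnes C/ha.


Formula: Carbon Stock = Biomass * Carbon Fraction
C = 452.8 t/ha * 0.47
C = 212.8 t C/ha

212.8


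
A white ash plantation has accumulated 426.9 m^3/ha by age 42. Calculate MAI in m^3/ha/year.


Formula: MAI = Total Volume / Stand Age
MAI = 426.9 m^3/ha / 42 years
MAI = 10.16 m^3/ha/year

10.16


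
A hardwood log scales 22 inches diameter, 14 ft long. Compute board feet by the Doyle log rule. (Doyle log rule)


Doyle: BF = (D - 4)^2 * L / 16
Adjusted diameter = 22 - 4 = 18 in
(D-4)^2 = 18^2 = 324
BF = 324 * 14 / 16 = 284 BF

284


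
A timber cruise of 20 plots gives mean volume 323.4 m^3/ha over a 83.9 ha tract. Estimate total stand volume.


Formula: Total Volume = Mean Volume per ha * Total Area
Total Volume = 323.4 m^3/ha * 83.9 ha
Total Volume = 27133 m^3

27133


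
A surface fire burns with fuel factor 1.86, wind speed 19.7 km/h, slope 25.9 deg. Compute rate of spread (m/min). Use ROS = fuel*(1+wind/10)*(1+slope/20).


Formula: ROS = fuel * (1 + wind/10) * (1 + slope/20)
Wind factor = 1 + 19.7/10 = 2.97
Slope factor = 1 + 25.9/20 = 2.295
ROS = 1.86 * 2.97 * 2.295 = 12.68 m/min

12.68


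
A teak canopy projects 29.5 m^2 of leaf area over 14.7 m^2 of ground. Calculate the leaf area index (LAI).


Formula: LAI = total leaf area / ground area  (dimensionless)
LAI = 29.5 m^2 / 14.7 m^2
LAI = 2.01

2.01


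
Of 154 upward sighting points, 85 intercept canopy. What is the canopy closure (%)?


Formula: Canopy closure = covered points / total points * 100
Closure = 85 / 154 * 100
Closure = 0.5519 * 100 = 55.2%

55.2


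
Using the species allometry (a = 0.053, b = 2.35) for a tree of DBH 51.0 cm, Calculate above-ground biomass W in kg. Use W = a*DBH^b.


Formula: W = a * DBH^b  (allometric power law)
DBH^b = 51.0^2.35 = 10298.878
W = 0.053 * 10298.878 = 545.8 kg

545.8


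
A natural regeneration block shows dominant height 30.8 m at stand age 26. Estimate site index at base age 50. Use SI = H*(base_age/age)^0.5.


Formula: SI = H_dom * (base_age / age)^0.5
Age ratio = 50 / 26 = 1.92308
sqrt(age_ratio) = 1.38675
SI = 30.8 * 1.38675 = 42.7 m

42.7


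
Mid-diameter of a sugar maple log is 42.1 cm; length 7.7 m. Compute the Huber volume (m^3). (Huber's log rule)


Huber: V = Am * L,  Am = pi*(Dm/200)^2
Am = pi*(42.1/200)^2 = 0.139205 m^2
V = 0.139205*7.7 = 1.0719 m^3

1.0719


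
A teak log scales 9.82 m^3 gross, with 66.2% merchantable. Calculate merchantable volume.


Formula: MV = V_total * (merchantable_pct / 100)
Merchantable fraction = 66.2% / 100 = 0.662
MV = 9.82 m^3 * 0.662 = 6.501 m^3

6.501


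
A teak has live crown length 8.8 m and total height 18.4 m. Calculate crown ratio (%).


Formula: Crown Ratio = (Crown Length / Total Height) * 100
CR = (8.8 m / 18.4 m) * 100
CR = 0.4783 * 100 = 47.8%

47.8


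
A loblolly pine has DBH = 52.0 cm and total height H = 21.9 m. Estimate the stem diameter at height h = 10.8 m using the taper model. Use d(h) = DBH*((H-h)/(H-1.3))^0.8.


Taper: d(h) = DBH * ((H - h) / (H - 1.3))^0.8
Numerator = H - h = 21.9 - 10.8 = 11.1 m
Denominator = H - 1.3 = 21.9 - 1.3 = 20.6 m
Ratio = 11.1 / 20.6 = 0.53883
d = 52.0 * 0.53883^0.8 = 31.7 cm

31.7


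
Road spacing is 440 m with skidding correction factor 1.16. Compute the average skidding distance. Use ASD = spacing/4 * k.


Formula: ASD = (spacing / 4) * correction
Uncorrected distance = spacing / 4 = 440 / 4 = 110 m
ASD = 110 * 1.16 = 128 m

128


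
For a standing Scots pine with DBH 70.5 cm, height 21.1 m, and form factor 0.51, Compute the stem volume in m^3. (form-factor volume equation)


Formula: V = pi * (DBH/200)^2 * H * ff
Radius = DBH/200 = 70.5/200 = 0.3525 m
Radius^2 = 0.3525^2 = 0.12425625 m^2
V = pi * 0.12425625 * 21.1 * 0.51
V = 4.201 m^3

4.201


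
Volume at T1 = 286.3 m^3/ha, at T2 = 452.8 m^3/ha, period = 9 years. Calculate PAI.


Formula: PAI = (V_T2 - V_T1) / (T2 - T1)
Volume increment = 452.8 - 286.3 = 166.5 m^3/ha
PAI = 166.5 / 9 = 18.5 m^3/ha/year

18.5


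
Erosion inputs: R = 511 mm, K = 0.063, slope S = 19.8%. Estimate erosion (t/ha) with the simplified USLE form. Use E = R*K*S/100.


Formula: E = R * K * S / 100  (simplified USLE)
R * K = 511 * 0.063 = 32.193
E = 32.193 * 19.8 / 100 = 6.37 t/ha

6.37


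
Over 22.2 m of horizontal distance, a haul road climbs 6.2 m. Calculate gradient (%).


Formula: Gradient = rise / run * 100
Gradient = 6.2 / 22.2 * 100 = 27.9%

27.9


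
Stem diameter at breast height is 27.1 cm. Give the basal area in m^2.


Formula: BA = pi * (DBH/2)^2 / 10000  (cm^2 to m^2)
Radius = DBH/2 = 27.1/2 = 13.55 cm
BA = pi * 13.55^2 / 10000
   = 576.8043 cm^2 / 10000
   = 0.0577 m^2

0.0577


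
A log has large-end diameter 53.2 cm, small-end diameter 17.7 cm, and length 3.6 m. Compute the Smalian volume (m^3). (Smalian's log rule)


Smalian: V = (A1 + A2)/2 * L,  A = pi*(D/200)^2
A1 = pi*(53.2/200)^2 = 0.222287 m^2
A2 = pi*(17.7/200)^2 = 0.024606 m^2
V = (0.222287+0.024606)/2*3.6 = 0.4444 m^3

0.4444


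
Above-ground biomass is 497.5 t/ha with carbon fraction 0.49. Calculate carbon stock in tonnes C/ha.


Formula: Carbon Stock = Biomass * Carbon Fraction
C = 497.5 t/ha * 0.49
C = 243.8 t C/ha

243.8


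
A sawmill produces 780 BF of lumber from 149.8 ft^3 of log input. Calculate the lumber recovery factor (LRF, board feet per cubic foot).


Formula: LRF = Lumber Output (BF) / Log Input (ft^3)
LRF = 780 BF / 149.8 ft^3
LRF = 5.21 BF/ft^3

5.21


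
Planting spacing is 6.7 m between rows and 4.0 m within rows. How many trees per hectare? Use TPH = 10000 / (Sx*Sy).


Formula: TPH = 10000 m^2/ha / (spacing_x * spacing_y)
Area per tree = 6.7 m * 4.0 m = 26.8 m^2
TPH = 10000 / 26.8 = 373 trees/ha

373


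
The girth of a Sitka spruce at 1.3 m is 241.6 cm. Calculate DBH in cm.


Formula: DBH = C / pi
DBH = 241.6 / pi
pi = 3.14159...
DBH = 76.9 cm

76.9


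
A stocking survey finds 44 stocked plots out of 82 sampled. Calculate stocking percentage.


Formula: Stocking % = stocked plots / total plots * 100
Stocking = 44 / 82 * 100
Stocking = 0.5366 * 100 = 53.7%

53.7


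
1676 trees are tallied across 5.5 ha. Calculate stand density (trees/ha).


Formula: Stand Density = N_trees / Area_ha
Density = 1676 trees / 5.5 ha
Density = 305 trees/ha

305


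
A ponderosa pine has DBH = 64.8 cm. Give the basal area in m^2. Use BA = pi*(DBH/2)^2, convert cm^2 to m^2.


Formula: BA = pi * (DBH/2)^2 / 10000  (cm^2 to m^2)
Radius = DBH/2 = 64.8/2 = 32.4 cm
BA = pi * 32.4^2 / 10000
   = 3297.9183 cm^2 / 10000
   = 0.3298 m^2

0.3298


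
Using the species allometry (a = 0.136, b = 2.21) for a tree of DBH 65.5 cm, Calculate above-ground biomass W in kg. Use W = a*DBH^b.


Formula: W = a * DBH^b  (allometric power law)
DBH^b = 65.5^2.21 = 10325.0764
W = 0.136 * 10325.0764 = 1404.2 kg

1404.2


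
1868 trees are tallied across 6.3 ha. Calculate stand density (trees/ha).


Formula: Stand Density = N_trees / Area_ha
Density = 1868 trees / 6.3 ha
Density = 297 trees/ha

297


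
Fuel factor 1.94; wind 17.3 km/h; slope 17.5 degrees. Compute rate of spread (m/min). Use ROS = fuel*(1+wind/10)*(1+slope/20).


Formula: ROS = fuel * (1 + wind/10) * (1 + slope/20)
Wind factor = 1 + 17.3/10 = 2.73
Slope factor = 1 + 17.5/20 = 1.875
ROS = 1.94 * 2.73 * 1.875 = 9.93 m/min

9.93


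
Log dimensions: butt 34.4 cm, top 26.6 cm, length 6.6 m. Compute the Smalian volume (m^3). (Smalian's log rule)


Smalian: V = (A1 + A2)/2 * L,  A = pi*(D/200)^2
A1 = pi*(34.4/200)^2 = 0.092941 m^2
A2 = pi*(26.6/200)^2 = 0.055572 m^2
V = (0.092941+0.055572)/2*6.6 = 0.4901 m^3

0.4901


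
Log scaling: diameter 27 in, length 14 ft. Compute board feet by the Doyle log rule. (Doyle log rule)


Doyle: BF = (D - 4)^2 * L / 16
Adjusted diameter = 27 - 4 = 23 in
(D-4)^2 = 23^2 = 529
BF = 529 * 14 / 16 = 463 BF

463


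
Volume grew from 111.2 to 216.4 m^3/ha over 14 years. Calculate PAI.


Formula: PAI = (V_T2 - V_T1) / (T2 - T1)
Volume increment = 216.4 - 111.2 = 105.2 m^3/ha
PAI = 105.2 / 14 = 7.51 m^3/ha/year

7.51


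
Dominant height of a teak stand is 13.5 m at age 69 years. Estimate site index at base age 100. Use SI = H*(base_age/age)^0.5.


Formula: SI = H_dom * (base_age / age)^0.5
Age ratio = 100 / 69 = 1.44928
sqrt(age_ratio) = 1.20386
SI = 13.5 * 1.20386 = 16.3 m

16.3


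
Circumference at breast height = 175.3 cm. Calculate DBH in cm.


Formula: DBH = C / pi
DBH = 175.3 / pi
pi = 3.14159...
DBH = 55.8 cm

55.8


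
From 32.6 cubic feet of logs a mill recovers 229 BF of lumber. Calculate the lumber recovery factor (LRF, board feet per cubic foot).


Formula: LRF = Lumber Output (BF) / Log Input (ft^3)
LRF = 229 BF / 32.6 ft^3
LRF = 7.02 BF/ft^3

7.02


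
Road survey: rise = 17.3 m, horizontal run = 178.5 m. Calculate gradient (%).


Formula: Gradient = rise / run * 100
Gradient = 17.3 / 178.5 * 100 = 9.7%

9.7


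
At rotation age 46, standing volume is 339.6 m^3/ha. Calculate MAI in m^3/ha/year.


Formula: MAI = Total Volume / Stand Age
MAI = 339.6 m^3/ha / 46 years
MAI = 7.38 m^3/ha/year

7.38


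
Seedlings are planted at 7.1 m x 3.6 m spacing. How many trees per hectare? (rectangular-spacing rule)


Formula: TPH = 10000 m^2/ha / (spacing_x * spacing_y)
Area per tree = 7.1 m * 3.6 m = 25.56 m^2
TPH = 10000 / 25.56 = 391 trees/ha

391


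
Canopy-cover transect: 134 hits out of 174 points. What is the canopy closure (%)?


Formula: Canopy closure = covered points / total points * 100
Closure = 134 / 174 * 100
Closure = 0.7701 * 100 = 77.0%

77.0


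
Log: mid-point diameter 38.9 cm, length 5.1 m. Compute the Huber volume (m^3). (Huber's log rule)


Huber: V = Am * L,  Am = pi*(Dm/200)^2
Am = pi*(38.9/200)^2 = 0.118847 m^2
V = 0.118847*5.1 = 0.6061 m^3

0.6061


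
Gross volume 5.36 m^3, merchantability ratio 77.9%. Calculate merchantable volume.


Formula: MV = V_total * (merchantable_pct / 100)
Merchantable fraction = 77.9% / 100 = 0.779
MV = 5.36 m^3 * 0.779 = 4.175 m^3

4.175


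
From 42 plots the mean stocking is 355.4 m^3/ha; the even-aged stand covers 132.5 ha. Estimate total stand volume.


Formula: Total Volume = Mean Volume per ha * Total Area
Total Volume = 355.4 m^3/ha * 132.5 ha
Total Volume = 47091 m^3

47091


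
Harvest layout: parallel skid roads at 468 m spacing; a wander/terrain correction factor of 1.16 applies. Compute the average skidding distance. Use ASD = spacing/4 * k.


Formula: ASD = (spacing / 4) * correction
Uncorrected distance = spacing / 4 = 468 / 4 = 117 m
ASD = 117 * 1.16 = 136 m

136


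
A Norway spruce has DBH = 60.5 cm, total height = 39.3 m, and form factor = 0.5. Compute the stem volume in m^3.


Formula: V = pi * (DBH/200)^2 * H * ff
Radius = DBH/200 = 60.5/200 = 0.3025 m
Radius^2 = 0.3025^2 = 0.09150625 m^2
V = pi * 0.09150625 * 39.3 * 0.5
V = 5.649 m^3

5.649


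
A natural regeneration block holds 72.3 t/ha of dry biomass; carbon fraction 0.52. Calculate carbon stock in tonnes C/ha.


Formula: Carbon Stock = Biomass * Carbon Fraction
C = 72.3 t/ha * 0.52
C = 37.6 t C/ha

37.6


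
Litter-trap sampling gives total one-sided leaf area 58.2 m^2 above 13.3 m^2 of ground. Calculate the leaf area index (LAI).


Formula: LAI = total leaf area / ground area  (dimensionless)
LAI = 58.2 m^2 / 13.3 m^2
LAI = 4.38

4.38


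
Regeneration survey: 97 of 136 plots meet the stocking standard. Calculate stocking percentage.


Formula: Stocking % = stocked plots / total plots * 100
Stocking = 97 / 136 * 100
Stocking = 0.7132 * 100 = 71.3%

71.3


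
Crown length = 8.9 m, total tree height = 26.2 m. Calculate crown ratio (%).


Formula: Crown Ratio = (Crown Length / Total Height) * 100
CR = (8.9 m / 26.2 m) * 100
CR = 0.3397 * 100 = 34.0%

34.0


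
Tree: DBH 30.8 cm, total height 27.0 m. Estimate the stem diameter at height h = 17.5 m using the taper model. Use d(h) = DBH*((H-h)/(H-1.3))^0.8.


Taper: d(h) = DBH * ((H - h) / (H - 1.3))^0.8
Numerator = H - h = 27.0 - 17.5 = 9.5 m
Denominator = H - 1.3 = 27.0 - 1.3 = 25.7 m
Ratio = 9.5 / 25.7 = 0.36965
d = 30.8 * 0.36965^0.8 = 13.9 cm

13.9


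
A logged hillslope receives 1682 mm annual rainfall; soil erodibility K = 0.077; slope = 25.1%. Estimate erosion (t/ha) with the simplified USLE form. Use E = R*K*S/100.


Formula: E = R * K * S / 100  (simplified USLE)
R * K = 1682 * 0.077 = 129.514
E = 129.514 * 25.1 / 100 = 32.51 t/ha

32.51


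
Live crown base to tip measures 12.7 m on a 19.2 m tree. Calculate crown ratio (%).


Formula: Crown Ratio = (Crown Length / Total Height) * 100
CR = (12.7 m / 19.2 m) * 100
CR = 0.6615 * 100 = 66.1%

66.1


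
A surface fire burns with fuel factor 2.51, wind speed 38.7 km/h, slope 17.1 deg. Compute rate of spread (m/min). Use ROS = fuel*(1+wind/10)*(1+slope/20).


Formula: ROS = fuel * (1 + wind/10) * (1 + slope/20)
Wind factor = 1 + 38.7/10 = 4.87
Slope factor = 1 + 17.1/20 = 1.855
ROS = 2.51 * 4.87 * 1.855 = 22.67 m/min

22.67


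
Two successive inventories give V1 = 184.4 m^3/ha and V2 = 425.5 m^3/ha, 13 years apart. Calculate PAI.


Formula: PAI = (V_T2 - V_T1) / (T2 - T1)
Volume increment = 425.5 - 184.4 = 241.1 m^3/ha
PAI = 241.1 / 13 = 18.55 m^3/ha/year

18.55


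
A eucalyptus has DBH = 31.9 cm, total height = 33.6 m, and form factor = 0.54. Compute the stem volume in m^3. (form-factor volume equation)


Formula: V = pi * (DBH/200)^2 * H * ff
Radius = DBH/200 = 31.9/200 = 0.1595 m
Radius^2 = 0.1595^2 = 0.02544025 m^2
V = pi * 0.02544025 * 33.6 * 0.54
V = 1.45 m^3

1.45


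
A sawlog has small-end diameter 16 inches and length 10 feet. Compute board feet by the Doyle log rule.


Doyle: BF = (D - 4)^2 * L / 16
Adjusted diameter = 16 - 4 = 12 in
(D-4)^2 = 12^2 = 144
BF = 144 * 10 / 16 = 90 BF

90


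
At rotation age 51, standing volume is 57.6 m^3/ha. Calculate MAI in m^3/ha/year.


Formula: MAI = Total Volume / Stand Age
MAI = 57.6 m^3/ha / 51 years
MAI = 1.13 m^3/ha/year

1.13


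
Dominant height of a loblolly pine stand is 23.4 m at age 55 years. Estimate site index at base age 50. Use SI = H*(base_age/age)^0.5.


Formula: SI = H_dom * (base_age / age)^0.5
Age ratio = 50 / 55 = 0.90909
sqrt(age_ratio) = 0.95346
SI = 23.4 * 0.95346 = 22.3 m

22.3


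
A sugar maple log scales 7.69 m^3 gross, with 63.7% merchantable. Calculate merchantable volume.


Formula: MV = V_total * (merchantable_pct / 100)
Merchantable fraction = 63.7% / 100 = 0.637
MV = 7.69 m^3 * 0.637 = 4.899 m^3

4.899


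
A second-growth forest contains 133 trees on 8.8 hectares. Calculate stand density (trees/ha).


Formula: Stand Density = N_trees / Area_ha
Density = 133 trees / 8.8 ha
Density = 15 trees/ha

15


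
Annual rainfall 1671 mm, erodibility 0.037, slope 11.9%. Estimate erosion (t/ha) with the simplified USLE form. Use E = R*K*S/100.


Formula: E = R * K * S / 100  (simplified USLE)
R * K = 1671 * 0.037 = 61.827
E = 61.827 * 11.9 / 100 = 7.36 t/ha

7.36


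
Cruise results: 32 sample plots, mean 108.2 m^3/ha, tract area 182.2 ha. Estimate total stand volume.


Formula: Total Volume = Mean Volume per ha * Total Area
Total Volume = 108.2 m^3/ha * 182.2 ha
Total Volume = 19714 m^3

19714


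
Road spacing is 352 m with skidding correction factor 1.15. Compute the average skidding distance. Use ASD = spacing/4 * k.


Formula: ASD = (spacing / 4) * correction
Uncorrected distance = spacing / 4 = 352 / 4 = 88 m
ASD = 88 * 1.15 = 101 m

101


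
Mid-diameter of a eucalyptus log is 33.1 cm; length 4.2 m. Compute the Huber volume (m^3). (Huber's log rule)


Huber: V = Am * L,  Am = pi*(Dm/200)^2
Am = pi*(33.1/200)^2 = 0.086049 m^2
V = 0.086049*4.2 = 0.3614 m^3

0.3614


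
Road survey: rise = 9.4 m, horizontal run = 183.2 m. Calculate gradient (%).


Formula: Gradient = rise / run * 100
Gradient = 9.4 / 183.2 * 100 = 5.1%

5.1


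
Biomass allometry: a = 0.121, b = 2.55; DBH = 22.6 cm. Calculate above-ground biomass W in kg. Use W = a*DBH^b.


Formula: W = a * DBH^b  (allometric power law)
DBH^b = 22.6^2.55 = 2837.7656
W = 0.121 * 2837.7656 = 343.4 kg

343.4


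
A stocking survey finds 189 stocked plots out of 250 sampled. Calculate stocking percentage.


Formula: Stocking % = stocked plots / total plots * 100
Stocking = 189 / 250 * 100
Stocking = 0.756 * 100 = 75.6%

75.6


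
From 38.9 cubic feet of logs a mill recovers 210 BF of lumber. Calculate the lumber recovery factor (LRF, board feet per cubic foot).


Formula: LRF = Lumber Output (BF) / Log Input (ft^3)
LRF = 210 BF / 38.9 ft^3
LRF = 5.4 BF/ft^3

5.4


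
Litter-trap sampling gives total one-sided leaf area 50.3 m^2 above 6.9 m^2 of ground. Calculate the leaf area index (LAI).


Formula: LAI = total leaf area / ground area  (dimensionless)
LAI = 50.3 m^2 / 6.9 m^2
LAI = 7.29

7.29


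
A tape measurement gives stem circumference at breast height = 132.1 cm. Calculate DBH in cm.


Formula: DBH = C / pi
DBH = 132.1 / pi
pi = 3.14159...
DBH = 42.0 cm

42.0


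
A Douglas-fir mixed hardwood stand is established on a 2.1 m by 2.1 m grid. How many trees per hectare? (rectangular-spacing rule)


Formula: TPH = 10000 m^2/ha / (spacing_x * spacing_y)
Area per tree = 2.1 m * 2.1 m = 4.41 m^2
TPH = 10000 / 4.41 = 2268 trees/ha

2268


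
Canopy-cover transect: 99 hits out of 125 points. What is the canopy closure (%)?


Formula: Canopy closure = covered points / total points * 100
Closure = 99 / 125 * 100
Closure = 0.792 * 100 = 79.2%

79.2


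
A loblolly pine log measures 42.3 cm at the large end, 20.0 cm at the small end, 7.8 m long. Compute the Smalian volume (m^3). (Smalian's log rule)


Smalian: V = (A1 + A2)/2 * L,  A = pi*(D/200)^2
A1 = pi*(42.3/200)^2 = 0.140531 m^2
A2 = pi*(20.0/200)^2 = 0.031416 m^2
V = (0.140531+0.031416)/2*7.8 = 0.6706 m^3

0.6706


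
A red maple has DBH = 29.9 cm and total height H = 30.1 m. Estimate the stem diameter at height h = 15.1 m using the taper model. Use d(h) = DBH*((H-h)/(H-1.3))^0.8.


Taper: d(h) = DBH * ((H - h) / (H - 1.3))^0.8
Numerator = H - h = 30.1 - 15.1 = 15.0 m
Denominator = H - 1.3 = 30.1 - 1.3 = 28.8 m
Ratio = 15.0 / 28.8 = 0.52083
d = 29.9 * 0.52083^0.8 = 17.7 cm

17.7


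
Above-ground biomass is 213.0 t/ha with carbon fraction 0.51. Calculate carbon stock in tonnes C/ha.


Formula: Carbon Stock = Biomass * Carbon Fraction
C = 213.0 t/ha * 0.51
C = 108.6 t C/ha

108.6


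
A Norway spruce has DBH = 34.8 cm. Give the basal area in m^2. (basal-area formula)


Formula: BA = pi * (DBH/2)^2 / 10000  (cm^2 to m^2)
Radius = DBH/2 = 34.8/2 = 17.4 cm
BA = pi * 17.4^2 / 10000
   = 951.1486 cm^2 / 10000
   = 0.0951 m^2

0.0951


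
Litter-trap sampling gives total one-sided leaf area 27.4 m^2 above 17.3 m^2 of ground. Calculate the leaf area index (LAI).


Formula: LAI = total leaf area / ground area  (dimensionless)
LAI = 27.4 m^2 / 17.3 m^2
LAI = 1.58

1.58


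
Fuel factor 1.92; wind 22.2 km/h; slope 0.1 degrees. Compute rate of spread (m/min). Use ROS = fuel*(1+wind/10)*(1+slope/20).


Formula: ROS = fuel * (1 + wind/10) * (1 + slope/20)
Wind factor = 1 + 22.2/10 = 3.22
Slope factor = 1 + 0.1/20 = 1.005
ROS = 1.92 * 3.22 * 1.005 = 6.21 m/min

6.21


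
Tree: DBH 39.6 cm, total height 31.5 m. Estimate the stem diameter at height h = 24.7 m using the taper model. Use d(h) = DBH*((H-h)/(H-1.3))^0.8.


Taper: d(h) = DBH * ((H - h) / (H - 1.3))^0.8
Numerator = H - h = 31.5 - 24.7 = 6.8 m
Denominator = H - 1.3 = 31.5 - 1.3 = 30.2 m
Ratio = 6.8 / 30.2 = 0.22517
d = 39.6 * 0.22517^0.8 = 12.0 cm

12.0


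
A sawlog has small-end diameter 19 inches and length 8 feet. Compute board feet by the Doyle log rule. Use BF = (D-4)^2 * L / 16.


Doyle: BF = (D - 4)^2 * L / 16
Adjusted diameter = 19 - 4 = 15 in
(D-4)^2 = 15^2 = 225
BF = 225 * 8 / 16 = 113 BF

113


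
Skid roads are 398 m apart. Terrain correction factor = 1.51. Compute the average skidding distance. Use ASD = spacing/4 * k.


Formula: ASD = (spacing / 4) * correction
Uncorrected distance = spacing / 4 = 398 / 4 = 99.5 m
ASD = 99.5 * 1.51 = 150 m

150


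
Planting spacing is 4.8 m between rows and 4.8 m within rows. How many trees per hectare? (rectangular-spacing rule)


Formula: TPH = 10000 m^2/ha / (spacing_x * spacing_y)
Area per tree = 4.8 m * 4.8 m = 23.04 m^2
TPH = 10000 / 23.04 = 434 trees/ha

434


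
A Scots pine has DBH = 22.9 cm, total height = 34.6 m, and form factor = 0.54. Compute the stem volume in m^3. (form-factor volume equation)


Formula: V = pi * (DBH/200)^2 * H * ff
Radius = DBH/200 = 22.9/200 = 0.1145 m
Radius^2 = 0.1145^2 = 0.01311025 m^2
V = pi * 0.01311025 * 34.6 * 0.54
V = 0.77 m^3

0.77


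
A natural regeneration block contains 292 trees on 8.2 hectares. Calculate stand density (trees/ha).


Formula: Stand Density = N_trees / Area_ha
Density = 292 trees / 8.2 ha
Density = 36 trees/ha

36


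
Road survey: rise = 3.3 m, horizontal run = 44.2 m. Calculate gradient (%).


Formula: Gradient = rise / run * 100
Gradient = 3.3 / 44.2 * 100 = 7.5%

7.5


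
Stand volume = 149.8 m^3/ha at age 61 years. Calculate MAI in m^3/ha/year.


Formula: MAI = Total Volume / Stand Age
MAI = 149.8 m^3/ha / 61 years
MAI = 2.46 m^3/ha/year

2.46


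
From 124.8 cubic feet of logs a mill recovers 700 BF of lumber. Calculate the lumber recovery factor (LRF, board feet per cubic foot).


Formula: LRF = Lumber Output (BF) / Log Input (ft^3)
LRF = 700 BF / 124.8 ft^3
LRF = 5.61 BF/ft^3

5.61


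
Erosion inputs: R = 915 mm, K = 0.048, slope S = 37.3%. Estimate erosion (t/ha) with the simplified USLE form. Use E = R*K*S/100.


Formula: E = R * K * S / 100  (simplified USLE)
R * K = 915 * 0.048 = 43.92
E = 43.92 * 37.3 / 100 = 16.38 t/ha

16.38


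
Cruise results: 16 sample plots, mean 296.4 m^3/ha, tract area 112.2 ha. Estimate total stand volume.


Formula: Total Volume = Mean Volume per ha * Total Area
Total Volume = 296.4 m^3/ha * 112.2 ha
Total Volume = 33256 m^3

33256


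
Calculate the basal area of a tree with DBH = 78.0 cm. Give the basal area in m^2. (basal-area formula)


Formula: BA = pi * (DBH/2)^2 / 10000  (cm^2 to m^2)
Radius = DBH/2 = 78.0/2 = 39.0 cm
BA = pi * 39.0^2 / 10000
   = 4778.3624 cm^2 / 10000
   = 0.4778 m^2

0.4778


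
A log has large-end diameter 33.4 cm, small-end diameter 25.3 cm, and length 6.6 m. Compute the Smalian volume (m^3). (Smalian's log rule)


Smalian: V = (A1 + A2)/2 * L,  A = pi*(D/200)^2
A1 = pi*(33.4/200)^2 = 0.087616 m^2
A2 = pi*(25.3/200)^2 = 0.050273 m^2
V = (0.087616+0.050273)/2*6.6 = 0.455 m^3

0.455


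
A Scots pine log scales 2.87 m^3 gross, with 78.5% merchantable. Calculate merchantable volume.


Formula: MV = V_total * (merchantable_pct / 100)
Merchantable fraction = 78.5% / 100 = 0.785
MV = 2.87 m^3 * 0.785 = 2.253 m^3

2.253


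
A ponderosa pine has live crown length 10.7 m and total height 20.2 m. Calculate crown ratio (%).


Formula: Crown Ratio = (Crown Length / Total Height) * 100
CR = (10.7 m / 20.2 m) * 100
CR = 0.5297 * 100 = 53.0%

53.0


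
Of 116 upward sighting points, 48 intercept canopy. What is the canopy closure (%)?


Formula: Canopy closure = covered points / total points * 100
Closure = 48 / 116 * 100
Closure = 0.4138 * 100 = 41.4%

41.4


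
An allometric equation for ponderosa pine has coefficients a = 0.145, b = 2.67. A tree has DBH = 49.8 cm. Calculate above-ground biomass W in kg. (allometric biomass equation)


Formula: W = a * DBH^b  (allometric power law)
DBH^b = 49.8^2.67 = 34009.6643
W = 0.145 * 34009.6643 = 4931.4 kg

4931.4


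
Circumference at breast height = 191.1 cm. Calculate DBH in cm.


Formula: DBH = C / pi
DBH = 191.1 / pi
pi = 3.14159...
DBH = 60.8 cm

60.8


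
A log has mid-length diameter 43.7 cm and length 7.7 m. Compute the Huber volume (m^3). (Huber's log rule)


Huber: V = Am * L,  Am = pi*(Dm/200)^2
Am = pi*(43.7/200)^2 = 0.149987 m^2
V = 0.149987*7.7 = 1.1549 m^3

1.1549


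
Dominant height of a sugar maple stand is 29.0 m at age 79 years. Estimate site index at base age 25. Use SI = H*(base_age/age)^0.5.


Formula: SI = H_dom * (base_age / age)^0.5
Age ratio = 25 / 79 = 0.31646
sqrt(age_ratio) = 0.56254
SI = 29.0 * 0.56254 = 16.3 m

16.3


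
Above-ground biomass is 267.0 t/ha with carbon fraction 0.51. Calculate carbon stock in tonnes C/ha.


Formula: Carbon Stock = Biomass * Carbon Fraction
C = 267.0 t/ha * 0.51
C = 136.2 t C/ha

136.2
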